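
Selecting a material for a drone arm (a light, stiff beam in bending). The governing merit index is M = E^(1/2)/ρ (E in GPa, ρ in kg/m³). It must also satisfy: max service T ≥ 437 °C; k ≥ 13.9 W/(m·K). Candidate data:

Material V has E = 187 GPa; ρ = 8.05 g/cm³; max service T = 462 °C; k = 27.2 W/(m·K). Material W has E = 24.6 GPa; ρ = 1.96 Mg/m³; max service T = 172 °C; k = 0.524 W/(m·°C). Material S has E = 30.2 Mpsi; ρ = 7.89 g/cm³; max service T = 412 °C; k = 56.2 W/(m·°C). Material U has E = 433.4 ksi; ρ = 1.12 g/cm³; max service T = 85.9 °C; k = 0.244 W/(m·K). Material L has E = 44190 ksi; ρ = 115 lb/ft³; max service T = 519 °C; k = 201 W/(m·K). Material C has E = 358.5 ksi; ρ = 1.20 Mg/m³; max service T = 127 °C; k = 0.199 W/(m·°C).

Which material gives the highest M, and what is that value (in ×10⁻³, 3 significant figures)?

material L, M = 9.48×10⁻³

Screen on constraints: max service T ≥ 437 °C; k ≥ 13.9 W/(m·K). Survivors: material V, material L.
Putting every candidate on a common basis:
  material V: E = 187.0 GPa, ρ = 8050 kg/m³
  material L: E = 304.7 GPa, ρ = 1842 kg/m³
  material L: M = 9.48×10⁻³
  material V: M = 1.70×10⁻³
The maximum is for material L.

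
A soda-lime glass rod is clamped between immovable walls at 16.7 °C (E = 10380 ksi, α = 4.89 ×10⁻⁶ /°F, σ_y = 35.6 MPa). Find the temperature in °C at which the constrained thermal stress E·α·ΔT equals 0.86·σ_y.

65.3 °C

E = 10380 ksi = 71.57 GPa.
α = 4.89×10⁻⁶/°F × 9/5 = 8.80×10⁻⁶/K.
E·α·ΔT = 30.62 MPa ⇒ ΔT = 30.62 / (71.57×10³ × 8.80×10⁻⁶) = 48.60 K.
T = 16.7 + 48.60 = 65.30 °C.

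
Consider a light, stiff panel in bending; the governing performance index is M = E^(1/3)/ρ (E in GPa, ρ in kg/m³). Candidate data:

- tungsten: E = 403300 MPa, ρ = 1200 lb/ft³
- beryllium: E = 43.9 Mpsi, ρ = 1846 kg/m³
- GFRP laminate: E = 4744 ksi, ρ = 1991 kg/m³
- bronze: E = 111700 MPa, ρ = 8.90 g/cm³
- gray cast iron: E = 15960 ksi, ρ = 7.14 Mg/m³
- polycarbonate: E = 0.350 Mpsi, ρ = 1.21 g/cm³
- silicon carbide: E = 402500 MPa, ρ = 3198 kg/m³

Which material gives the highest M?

beryllium

Convert each candidate to consistent units, then evaluate M:
  tungsten: E = 403.3 GPa, ρ = 19220 kg/m³
  beryllium: E = 302.7 GPa, ρ = 1846 kg/m³
  GFRP laminate: E = 32.71 GPa, ρ = 1991 kg/m³
  bronze: E = 111.7 GPa, ρ = 8900 kg/m³
  gray cast iron: E = 110.0 GPa, ρ = 7140 kg/m³
  polycarbonate: E = 2.413 GPa, ρ = 1210 kg/m³
  silicon carbide: E = 402.5 GPa, ρ = 3198 kg/m³
  beryllium: M = 3.64×10⁻³
  silicon carbide: M = 2.31×10⁻³
  GFRP laminate: M = 1.61×10⁻³
  polycarbonate: M = 1.11×10⁻³
  gray cast iron: M = 0.671×10⁻³
  bronze: M = 0.541×10⁻³
  tungsten: M = 0.384×10⁻³
Highest index: beryllium.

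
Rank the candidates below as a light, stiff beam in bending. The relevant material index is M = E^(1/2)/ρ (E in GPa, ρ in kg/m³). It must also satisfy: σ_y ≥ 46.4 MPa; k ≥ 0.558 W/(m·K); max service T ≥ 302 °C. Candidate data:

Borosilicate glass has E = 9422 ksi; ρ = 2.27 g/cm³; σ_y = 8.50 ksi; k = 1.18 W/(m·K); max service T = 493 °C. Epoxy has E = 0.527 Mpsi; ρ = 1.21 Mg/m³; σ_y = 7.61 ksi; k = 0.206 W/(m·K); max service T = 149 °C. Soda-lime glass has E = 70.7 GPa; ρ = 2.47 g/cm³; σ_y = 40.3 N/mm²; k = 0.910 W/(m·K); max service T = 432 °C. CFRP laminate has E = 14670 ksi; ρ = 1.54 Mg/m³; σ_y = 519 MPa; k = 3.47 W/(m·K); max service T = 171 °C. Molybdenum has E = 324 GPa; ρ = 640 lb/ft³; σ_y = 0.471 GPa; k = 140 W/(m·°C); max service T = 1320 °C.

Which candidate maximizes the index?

borosilicate glass

Screen on constraints: σ_y ≥ 46.4 MPa; k ≥ 0.558 W/(m·K); max service T ≥ 302 °C. Survivors: borosilicate glass, molybdenum.
Putting every candidate on a common basis:
  borosilicate glass: E = 64.96 GPa, ρ = 2270 kg/m³
  molybdenum: E = 324.0 GPa, ρ = 10250 kg/m³
  borosilicate glass: M = 3.55×10⁻³
  molybdenum: M = 1.76×10⁻³
The maximum is for borosilicate glass.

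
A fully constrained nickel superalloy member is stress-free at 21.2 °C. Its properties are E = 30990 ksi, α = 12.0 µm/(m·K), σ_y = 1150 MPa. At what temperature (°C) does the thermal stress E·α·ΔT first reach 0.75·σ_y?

358 °C

E = 30990 ksi = 213.7 GPa.
E·α·ΔT = 862.5 MPa ⇒ ΔT = 862.5 / (213.7×10³ × 12.0×10⁻⁶) = 336.4 K.
T = 21.2 + 336.4 = 357.6 °C.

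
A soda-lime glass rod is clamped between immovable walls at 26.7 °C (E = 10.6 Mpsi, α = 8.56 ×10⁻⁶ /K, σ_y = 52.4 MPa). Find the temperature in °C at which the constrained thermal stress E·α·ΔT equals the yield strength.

110 °C

E = 10.6 Mpsi = 73.08 GPa.
E·α·ΔT = 52.40 MPa ⇒ ΔT = 52.40 / (73.08×10³ × 8.56×10⁻⁶) = 83.76 K.
T = 26.7 + 83.76 = 110.5 °C.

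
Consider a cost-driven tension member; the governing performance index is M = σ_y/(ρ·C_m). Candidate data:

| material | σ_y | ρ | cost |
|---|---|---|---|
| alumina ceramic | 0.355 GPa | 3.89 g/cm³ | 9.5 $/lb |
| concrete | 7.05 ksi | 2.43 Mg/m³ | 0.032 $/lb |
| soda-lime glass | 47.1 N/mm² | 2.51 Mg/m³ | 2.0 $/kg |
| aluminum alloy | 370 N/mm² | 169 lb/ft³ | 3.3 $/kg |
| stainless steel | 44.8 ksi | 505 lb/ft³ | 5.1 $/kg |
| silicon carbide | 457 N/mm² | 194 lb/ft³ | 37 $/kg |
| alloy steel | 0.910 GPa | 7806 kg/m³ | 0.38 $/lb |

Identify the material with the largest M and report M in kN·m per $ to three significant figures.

In SI units:
  alumina ceramic: σ_y = 355.0 MPa, ρ = 3890 kg/m³, cost = 20.94 $/kg
  concrete: σ_y = 48.61 MPa, ρ = 2430 kg/m³, cost = 0.07055 $/kg
  soda-lime glass: σ_y = 47.10 MPa, ρ = 2510 kg/m³, cost = 2.000 $/kg
  aluminum alloy: σ_y = 370.0 MPa, ρ = 2707 kg/m³, cost = 3.300 $/kg
  stainless steel: σ_y = 308.9 MPa, ρ = 8089 kg/m³, cost = 5.100 $/kg
  silicon carbide: σ_y = 457.0 MPa, ρ = 3108 kg/m³, cost = 37.00 $/kg
  alloy steel: σ_y = 910.0 MPa, ρ = 7806 kg/m³, cost = 0.8377 $/kg
  concrete: M = 284 kN·m per $
  alloy steel: M = 139 kN·m per $
  aluminum alloy: M = 41.4 kN·m per $
  soda-lime glass: M = 9.38 kN·m per $
  stainless steel: M = 7.49 kN·m per $
  alumina ceramic: M = 4.36 kN·m per $
  silicon carbide: M = 3.97 kN·m per $
Concrete has the largest M.

concrete, M = 284 kN·m per $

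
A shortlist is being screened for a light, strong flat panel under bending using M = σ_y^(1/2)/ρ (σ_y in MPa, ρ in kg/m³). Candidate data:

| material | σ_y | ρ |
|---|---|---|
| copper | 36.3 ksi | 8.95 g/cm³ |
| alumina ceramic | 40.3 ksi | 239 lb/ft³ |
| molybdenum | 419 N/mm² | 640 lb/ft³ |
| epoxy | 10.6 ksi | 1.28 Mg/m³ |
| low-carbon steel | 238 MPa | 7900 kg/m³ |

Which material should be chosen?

epoxy

Convert each candidate to consistent units, then evaluate M:
  copper: σ_y = 250.3 MPa, ρ = 8950 kg/m³
  alumina ceramic: σ_y = 277.9 MPa, ρ = 3828 kg/m³
  molybdenum: σ_y = 419.0 MPa, ρ = 10250 kg/m³
  epoxy: σ_y = 73.08 MPa, ρ = 1280 kg/m³
  low-carbon steel: σ_y = 238.0 MPa, ρ = 7900 kg/m³
  epoxy: M = 6.68×10⁻³
  alumina ceramic: M = 4.35×10⁻³
  molybdenum: M = 2.00×10⁻³
  low-carbon steel: M = 1.95×10⁻³
  copper: M = 1.77×10⁻³
Highest index: epoxy.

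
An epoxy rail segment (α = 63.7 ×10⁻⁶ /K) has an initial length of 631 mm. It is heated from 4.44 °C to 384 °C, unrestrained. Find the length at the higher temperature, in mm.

646.26 mm

ΔT = 384 − 4.44 = 379.6 K.
ΔL = α·L₀·ΔT = 63.7×10⁻⁶ × 631 mm × 379.6 K = 15.3 mm.
L = L₀ + ΔL = 631 + 15.3 = 646.26 mm.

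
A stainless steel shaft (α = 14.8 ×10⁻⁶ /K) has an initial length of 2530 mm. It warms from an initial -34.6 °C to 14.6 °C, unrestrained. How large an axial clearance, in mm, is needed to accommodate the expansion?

ΔT = 14.6 − (-34.6) = 49.20 K.
ΔL = α·L₀·ΔT = 14.8×10⁻⁶ × 2530 mm × 49.20 K = 1.84 mm.

1.84 mm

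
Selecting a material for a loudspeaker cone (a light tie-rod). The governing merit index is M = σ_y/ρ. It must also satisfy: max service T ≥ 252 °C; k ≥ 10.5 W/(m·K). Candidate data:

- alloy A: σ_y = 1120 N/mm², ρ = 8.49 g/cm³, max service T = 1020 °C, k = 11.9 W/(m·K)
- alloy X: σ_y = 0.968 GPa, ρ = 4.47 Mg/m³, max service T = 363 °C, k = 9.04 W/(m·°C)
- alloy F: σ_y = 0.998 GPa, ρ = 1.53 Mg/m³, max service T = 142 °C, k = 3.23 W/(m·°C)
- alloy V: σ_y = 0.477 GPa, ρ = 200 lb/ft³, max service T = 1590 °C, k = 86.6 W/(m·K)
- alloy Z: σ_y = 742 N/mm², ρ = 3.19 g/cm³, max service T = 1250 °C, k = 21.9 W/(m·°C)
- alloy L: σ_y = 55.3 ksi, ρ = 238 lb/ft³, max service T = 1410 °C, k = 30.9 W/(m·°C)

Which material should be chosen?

Screen on constraints: max service T ≥ 252 °C; k ≥ 10.5 W/(m·K). Survivors: alloy A, alloy V, alloy Z, alloy L.
In SI units:
  alloy A: σ_y = 1120 MPa, ρ = 8490 kg/m³
  alloy V: σ_y = 477.0 MPa, ρ = 3204 kg/m³
  alloy Z: σ_y = 742.0 MPa, ρ = 3190 kg/m³
  alloy L: σ_y = 381.3 MPa, ρ = 3812 kg/m³
  alloy Z: M = 233 kN·m/kg
  alloy V: M = 149 kN·m/kg
  alloy A: M = 132 kN·m/kg
  alloy L: M = 100 kN·m/kg
The maximum is for alloy Z.

alloy Z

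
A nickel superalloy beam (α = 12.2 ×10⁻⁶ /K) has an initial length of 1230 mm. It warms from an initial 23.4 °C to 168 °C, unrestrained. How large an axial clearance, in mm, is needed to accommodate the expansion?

2.17 mm

ΔT = 168 − 23.4 = 144.6 K.
ΔL = α·L₀·ΔT = 12.2×10⁻⁶ × 1230 mm × 144.6 K = 2.17 mm.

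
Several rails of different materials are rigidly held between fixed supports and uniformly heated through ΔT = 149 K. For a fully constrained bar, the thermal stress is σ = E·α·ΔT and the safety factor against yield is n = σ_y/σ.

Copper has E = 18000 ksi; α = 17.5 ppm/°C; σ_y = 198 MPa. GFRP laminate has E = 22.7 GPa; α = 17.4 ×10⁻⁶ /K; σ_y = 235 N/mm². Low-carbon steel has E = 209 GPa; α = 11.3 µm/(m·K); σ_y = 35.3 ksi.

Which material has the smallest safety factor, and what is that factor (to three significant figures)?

With everything in SI (GPa, ×10⁻⁶/K, MPa):
  copper: E = 124.1, α = 17.5, σ_y = 198.0 → σ = 324 MPa, n = 0.612
  GFRP laminate: E = 22.70, α = 17.4, σ_y = 235.0 → σ = 58.9 MPa, n = 3.99
  low-carbon steel: E = 209.0, α = 11.3, σ_y = 243.4 → σ = 352 MPa, n = 0.692
Smallest n: copper with n = 0.612.

copper, n = 0.612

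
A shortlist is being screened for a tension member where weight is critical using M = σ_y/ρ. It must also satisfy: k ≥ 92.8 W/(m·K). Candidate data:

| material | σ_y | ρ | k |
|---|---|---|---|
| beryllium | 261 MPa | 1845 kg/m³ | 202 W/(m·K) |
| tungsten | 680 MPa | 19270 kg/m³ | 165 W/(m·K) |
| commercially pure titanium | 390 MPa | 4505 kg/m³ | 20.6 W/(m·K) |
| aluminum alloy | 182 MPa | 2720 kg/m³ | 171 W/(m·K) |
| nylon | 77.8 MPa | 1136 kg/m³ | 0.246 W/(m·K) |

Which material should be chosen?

Screen on constraints: k ≥ 92.8 W/(m·K). Survivors: beryllium, tungsten, aluminum alloy.
Per-candidate index values:
  beryllium: M = 141 kN·m/kg
  aluminum alloy: M = 66.9 kN·m/kg
  tungsten: M = 35.3 kN·m/kg
Beryllium ranks first.

beryllium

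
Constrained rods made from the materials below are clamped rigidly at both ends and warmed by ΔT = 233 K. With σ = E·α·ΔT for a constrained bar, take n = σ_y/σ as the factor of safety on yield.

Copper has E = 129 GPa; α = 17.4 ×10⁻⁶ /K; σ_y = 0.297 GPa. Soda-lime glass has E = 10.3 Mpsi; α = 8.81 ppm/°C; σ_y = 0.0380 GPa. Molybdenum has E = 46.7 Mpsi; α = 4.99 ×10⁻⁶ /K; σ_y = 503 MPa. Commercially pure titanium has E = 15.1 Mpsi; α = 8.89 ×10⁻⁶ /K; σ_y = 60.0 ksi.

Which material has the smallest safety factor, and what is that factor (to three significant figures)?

With everything in SI (GPa, ×10⁻⁶/K, MPa):
  copper: E = 129.0, α = 17.4, σ_y = 297.0 → σ = 523 MPa, n = 0.568
  soda-lime glass: E = 71.02, α = 8.81, σ_y = 38.00 → σ = 146 MPa, n = 0.261
  molybdenum: E = 322.0, α = 4.99, σ_y = 503.0 → σ = 374 MPa, n = 1.34
  commercially pure titanium: E = 104.1, α = 8.89, σ_y = 413.7 → σ = 216 MPa, n = 1.92
Smallest n: soda-lime glass with n = 0.261.

soda-lime glass, n = 0.261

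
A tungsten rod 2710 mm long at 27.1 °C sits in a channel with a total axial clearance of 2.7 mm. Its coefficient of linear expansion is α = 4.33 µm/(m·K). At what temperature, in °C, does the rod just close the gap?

257 °C

α·L₀·ΔT = 2.7 mm ⇒ ΔT = 2.7 / (4.33×10⁻⁶ × 2710.0) = 230.1 K.
T = 27.1 + 230.1 = 257.2 °C.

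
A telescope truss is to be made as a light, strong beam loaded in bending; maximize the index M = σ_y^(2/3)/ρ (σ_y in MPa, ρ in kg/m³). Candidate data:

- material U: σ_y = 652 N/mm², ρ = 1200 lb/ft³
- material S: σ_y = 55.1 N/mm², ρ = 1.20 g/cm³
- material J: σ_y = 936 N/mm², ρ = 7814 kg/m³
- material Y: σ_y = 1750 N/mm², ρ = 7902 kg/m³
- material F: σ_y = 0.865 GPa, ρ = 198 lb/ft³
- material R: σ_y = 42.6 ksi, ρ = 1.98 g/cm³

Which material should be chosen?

material F

Normalizing units and computing the index:
  material U: σ_y = 652.0 MPa, ρ = 19220 kg/m³
  material S: σ_y = 55.10 MPa, ρ = 1200 kg/m³
  material J: σ_y = 936.0 MPa, ρ = 7814 kg/m³
  material Y: σ_y = 1750 MPa, ρ = 7902 kg/m³
  material F: σ_y = 865.0 MPa, ρ = 3172 kg/m³
  material R: σ_y = 293.7 MPa, ρ = 1980 kg/m³
  material F: M = 28.6×10⁻³
  material R: M = 22.3×10⁻³
  material Y: M = 18.4×10⁻³
  material J: M = 12.2×10⁻³
  material S: M = 12.1×10⁻³
  material U: M = 3.91×10⁻³
The maximum is for material F.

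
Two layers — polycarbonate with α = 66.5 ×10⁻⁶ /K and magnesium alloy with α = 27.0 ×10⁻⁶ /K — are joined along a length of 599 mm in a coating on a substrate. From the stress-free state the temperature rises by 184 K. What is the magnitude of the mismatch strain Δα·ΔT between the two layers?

Δα = |66.5 − 27.0|×10⁻⁶/K = 39.5×10⁻⁶/K.
Mismatch strain = Δα·ΔT = 39.5×10⁻⁶ × 184.0 = 7.27×10⁻³.

7.27×10⁻³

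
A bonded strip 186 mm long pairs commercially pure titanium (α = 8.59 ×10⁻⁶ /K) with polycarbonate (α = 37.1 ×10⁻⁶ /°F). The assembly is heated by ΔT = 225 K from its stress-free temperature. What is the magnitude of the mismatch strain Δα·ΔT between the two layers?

0.0131

polycarbonate: α = 37.1×10⁻⁶/°F × 9/5 = 66.8×10⁻⁶/K.
Δα = |8.59 − 66.8|×10⁻⁶/K = 58.2×10⁻⁶/K.
Mismatch strain = Δα·ΔT = 58.2×10⁻⁶ × 225.0 = 0.0131.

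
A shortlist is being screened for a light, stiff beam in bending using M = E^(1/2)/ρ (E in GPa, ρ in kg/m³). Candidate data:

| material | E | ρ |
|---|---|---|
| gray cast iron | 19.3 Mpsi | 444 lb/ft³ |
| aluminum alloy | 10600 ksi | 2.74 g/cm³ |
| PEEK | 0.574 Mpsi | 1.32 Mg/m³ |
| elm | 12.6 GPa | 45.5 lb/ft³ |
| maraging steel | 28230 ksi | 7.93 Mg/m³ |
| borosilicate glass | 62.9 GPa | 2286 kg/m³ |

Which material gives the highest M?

elm

Normalizing units and computing the index:
  gray cast iron: E = 133.1 GPa, ρ = 7112 kg/m³
  aluminum alloy: E = 73.08 GPa, ρ = 2740 kg/m³
  PEEK: E = 3.958 GPa, ρ = 1320 kg/m³
  elm: E = 12.60 GPa, ρ = 728.8 kg/m³
  maraging steel: E = 194.6 GPa, ρ = 7930 kg/m³
  borosilicate glass: E = 62.90 GPa, ρ = 2286 kg/m³
  elm: M = 4.87×10⁻³
  borosilicate glass: M = 3.47×10⁻³
  aluminum alloy: M = 3.12×10⁻³
  maraging steel: M = 1.76×10⁻³
  gray cast iron: M = 1.62×10⁻³
  PEEK: M = 1.51×10⁻³
Elm has the largest M.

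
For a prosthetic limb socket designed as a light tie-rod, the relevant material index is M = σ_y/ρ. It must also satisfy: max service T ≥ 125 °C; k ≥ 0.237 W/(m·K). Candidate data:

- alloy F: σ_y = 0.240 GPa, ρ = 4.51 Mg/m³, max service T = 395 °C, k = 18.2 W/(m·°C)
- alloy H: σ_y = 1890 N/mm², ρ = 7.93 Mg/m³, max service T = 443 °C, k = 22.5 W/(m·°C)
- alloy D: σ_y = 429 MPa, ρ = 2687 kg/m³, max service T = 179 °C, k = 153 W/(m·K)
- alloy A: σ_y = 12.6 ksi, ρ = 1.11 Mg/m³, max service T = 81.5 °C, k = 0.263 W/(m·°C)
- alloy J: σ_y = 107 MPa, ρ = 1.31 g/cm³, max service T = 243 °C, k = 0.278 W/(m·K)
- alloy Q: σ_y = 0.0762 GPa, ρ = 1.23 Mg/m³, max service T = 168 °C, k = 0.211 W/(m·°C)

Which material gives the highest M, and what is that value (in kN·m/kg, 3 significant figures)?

Screen on constraints: max service T ≥ 125 °C; k ≥ 0.237 W/(m·K). Survivors: alloy F, alloy H, alloy D, alloy J.
After converting to SI:
  alloy F: σ_y = 240.0 MPa, ρ = 4510 kg/m³
  alloy H: σ_y = 1890 MPa, ρ = 7930 kg/m³
  alloy D: σ_y = 429.0 MPa, ρ = 2687 kg/m³
  alloy J: σ_y = 107.0 MPa, ρ = 1310 kg/m³
  alloy H: M = 238 kN·m/kg
  alloy D: M = 160 kN·m/kg
  alloy J: M = 81.7 kN·m/kg
  alloy F: M = 53.2 kN·m/kg
Alloy H ranks first.

alloy H, M = 238 kN·m/kg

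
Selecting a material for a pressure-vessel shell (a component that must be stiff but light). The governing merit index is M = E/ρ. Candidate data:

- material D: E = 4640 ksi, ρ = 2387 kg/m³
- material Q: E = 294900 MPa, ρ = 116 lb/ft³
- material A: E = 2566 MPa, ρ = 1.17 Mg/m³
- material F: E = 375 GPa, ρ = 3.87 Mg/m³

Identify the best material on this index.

material Q

After converting to SI:
  material D: E = 31.99 GPa, ρ = 2387 kg/m³
  material Q: E = 294.9 GPa, ρ = 1858 kg/m³
  material A: E = 2.566 GPa, ρ = 1170 kg/m³
  material F: E = 375.0 GPa, ρ = 3870 kg/m³
  material Q: M = 159 MN·m/kg
  material F: M = 96.9 MN·m/kg
  material D: M = 13.4 MN·m/kg
  material A: M = 2.19 MN·m/kg
Material Q ranks first.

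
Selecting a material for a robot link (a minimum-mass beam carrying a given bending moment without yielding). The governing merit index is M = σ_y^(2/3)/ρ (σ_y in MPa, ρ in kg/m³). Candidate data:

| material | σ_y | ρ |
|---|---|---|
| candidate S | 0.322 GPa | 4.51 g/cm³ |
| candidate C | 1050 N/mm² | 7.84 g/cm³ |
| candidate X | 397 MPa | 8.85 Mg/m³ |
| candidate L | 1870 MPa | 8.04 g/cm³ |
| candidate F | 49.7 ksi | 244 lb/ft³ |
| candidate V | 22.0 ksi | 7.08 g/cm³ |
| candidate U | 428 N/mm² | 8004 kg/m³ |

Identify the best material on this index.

Convert each candidate to consistent units, then evaluate M:
  candidate S: σ_y = 322.0 MPa, ρ = 4510 kg/m³
  candidate C: σ_y = 1050 MPa, ρ = 7840 kg/m³
  candidate X: σ_y = 397.0 MPa, ρ = 8850 kg/m³
  candidate L: σ_y = 1870 MPa, ρ = 8040 kg/m³
  candidate F: σ_y = 342.7 MPa, ρ = 3909 kg/m³
  candidate V: σ_y = 151.7 MPa, ρ = 7080 kg/m³
  candidate U: σ_y = 428.0 MPa, ρ = 8004 kg/m³
  candidate L: M = 18.9×10⁻³
  candidate C: M = 13.2×10⁻³
  candidate F: M = 12.5×10⁻³
  candidate S: M = 10.4×10⁻³
  candidate U: M = 7.10×10⁻³
  candidate X: M = 6.10×10⁻³
  candidate V: M = 4.02×10⁻³
Candidate L ranks first.

candidate L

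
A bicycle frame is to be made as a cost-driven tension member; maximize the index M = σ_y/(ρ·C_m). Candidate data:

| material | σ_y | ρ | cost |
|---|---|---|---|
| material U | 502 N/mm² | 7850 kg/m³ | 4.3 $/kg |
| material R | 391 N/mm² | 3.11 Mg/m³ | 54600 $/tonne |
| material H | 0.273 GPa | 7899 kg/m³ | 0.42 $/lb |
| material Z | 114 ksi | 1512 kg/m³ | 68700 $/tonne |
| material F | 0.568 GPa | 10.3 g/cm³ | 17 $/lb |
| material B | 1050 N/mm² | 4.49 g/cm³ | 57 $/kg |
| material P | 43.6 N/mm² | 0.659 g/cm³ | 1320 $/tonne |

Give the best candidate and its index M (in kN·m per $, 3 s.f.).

After converting to SI:
  material U: σ_y = 502.0 MPa, ρ = 7850 kg/m³, cost = 4.300 $/kg
  material R: σ_y = 391.0 MPa, ρ = 3110 kg/m³, cost = 54.60 $/kg
  material H: σ_y = 273.0 MPa, ρ = 7899 kg/m³, cost = 0.9259 $/kg
  material Z: σ_y = 786.0 MPa, ρ = 1512 kg/m³, cost = 68.70 $/kg
  material F: σ_y = 568.0 MPa, ρ = 10300 kg/m³, cost = 37.48 $/kg
  material B: σ_y = 1050 MPa, ρ = 4490 kg/m³, cost = 57.00 $/kg
  material P: σ_y = 43.60 MPa, ρ = 659.0 kg/m³, cost = 1.320 $/kg
  material P: M = 50.1 kN·m per $
  material H: M = 37.3 kN·m per $
  material U: M = 14.9 kN·m per $
  material Z: M = 7.57 kN·m per $
  material B: M = 4.10 kN·m per $
  material R: M = 2.30 kN·m per $
  material F: M = 1.47 kN·m per $
Material P ranks first.

material P, M = 50.1 kN·m per $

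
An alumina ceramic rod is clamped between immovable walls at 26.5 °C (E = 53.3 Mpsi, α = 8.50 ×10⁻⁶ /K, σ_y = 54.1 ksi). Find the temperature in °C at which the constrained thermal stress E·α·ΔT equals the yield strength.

E = 53.3 Mpsi = 367.5 GPa.
σ_y = 54.1 ksi = 373.0 MPa.
E·α·ΔT = 373.0 MPa ⇒ ΔT = 373.0 / (367.5×10³ × 8.50×10⁻⁶) = 119.4 K.
T = 26.5 + 119.4 = 145.9 °C.

146 °C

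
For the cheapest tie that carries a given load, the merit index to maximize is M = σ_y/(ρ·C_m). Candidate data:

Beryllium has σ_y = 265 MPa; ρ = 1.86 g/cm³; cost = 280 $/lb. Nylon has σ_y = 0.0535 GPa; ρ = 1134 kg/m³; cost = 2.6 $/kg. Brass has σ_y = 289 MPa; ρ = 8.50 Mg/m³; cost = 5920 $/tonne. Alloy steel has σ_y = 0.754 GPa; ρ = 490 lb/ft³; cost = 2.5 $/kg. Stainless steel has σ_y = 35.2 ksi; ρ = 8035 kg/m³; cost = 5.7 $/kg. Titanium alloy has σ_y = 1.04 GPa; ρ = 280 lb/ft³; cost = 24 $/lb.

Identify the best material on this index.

alloy steel

Convert each candidate to consistent units, then evaluate M:
  beryllium: σ_y = 265.0 MPa, ρ = 1860 kg/m³, cost = 617.3 $/kg
  nylon: σ_y = 53.50 MPa, ρ = 1134 kg/m³, cost = 2.600 $/kg
  brass: σ_y = 289.0 MPa, ρ = 8500 kg/m³, cost = 5.920 $/kg
  alloy steel: σ_y = 754.0 MPa, ρ = 7849 kg/m³, cost = 2.500 $/kg
  stainless steel: σ_y = 242.7 MPa, ρ = 8035 kg/m³, cost = 5.700 $/kg
  titanium alloy: σ_y = 1040 MPa, ρ = 4485 kg/m³, cost = 52.91 $/kg
  alloy steel: M = 38.4 kN·m per $
  nylon: M = 18.1 kN·m per $
  brass: M = 5.74 kN·m per $
  stainless steel: M = 5.30 kN·m per $
  titanium alloy: M = 4.38 kN·m per $
  beryllium: M = 0.231 kN·m per $
Highest index: alloy steel.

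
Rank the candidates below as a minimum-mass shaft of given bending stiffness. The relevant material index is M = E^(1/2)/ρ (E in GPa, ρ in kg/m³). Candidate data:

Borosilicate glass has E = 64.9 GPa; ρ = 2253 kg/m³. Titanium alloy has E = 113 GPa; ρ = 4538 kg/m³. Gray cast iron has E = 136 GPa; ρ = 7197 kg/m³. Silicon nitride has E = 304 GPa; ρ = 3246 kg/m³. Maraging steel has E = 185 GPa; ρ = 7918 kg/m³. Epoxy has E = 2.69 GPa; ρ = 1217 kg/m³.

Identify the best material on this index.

silicon nitride

Evaluate M for each candidate:
  silicon nitride: M = 5.37×10⁻³
  borosilicate glass: M = 3.58×10⁻³
  titanium alloy: M = 2.34×10⁻³
  maraging steel: M = 1.72×10⁻³
  gray cast iron: M = 1.62×10⁻³
  epoxy: M = 1.35×10⁻³
Silicon nitride ranks first.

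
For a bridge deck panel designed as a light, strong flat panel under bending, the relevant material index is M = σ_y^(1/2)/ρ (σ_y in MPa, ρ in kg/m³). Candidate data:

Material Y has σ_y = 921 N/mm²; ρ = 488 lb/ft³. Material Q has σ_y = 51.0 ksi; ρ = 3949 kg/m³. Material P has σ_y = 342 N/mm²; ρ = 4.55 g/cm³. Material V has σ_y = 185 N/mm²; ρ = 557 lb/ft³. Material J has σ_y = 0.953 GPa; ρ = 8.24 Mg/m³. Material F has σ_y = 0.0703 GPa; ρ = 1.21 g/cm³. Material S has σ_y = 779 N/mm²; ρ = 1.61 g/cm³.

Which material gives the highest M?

Putting every candidate on a common basis:
  material Y: σ_y = 921.0 MPa, ρ = 7817 kg/m³
  material Q: σ_y = 351.6 MPa, ρ = 3949 kg/m³
  material P: σ_y = 342.0 MPa, ρ = 4550 kg/m³
  material V: σ_y = 185.0 MPa, ρ = 8922 kg/m³
  material J: σ_y = 953.0 MPa, ρ = 8240 kg/m³
  material F: σ_y = 70.30 MPa, ρ = 1210 kg/m³
  material S: σ_y = 779.0 MPa, ρ = 1610 kg/m³
  material S: M = 17.3×10⁻³
  material F: M = 6.93×10⁻³
  material Q: M = 4.75×10⁻³
  material P: M = 4.06×10⁻³
  material Y: M = 3.88×10⁻³
  material J: M = 3.75×10⁻³
  material V: M = 1.52×10⁻³
Highest index: material S.

material S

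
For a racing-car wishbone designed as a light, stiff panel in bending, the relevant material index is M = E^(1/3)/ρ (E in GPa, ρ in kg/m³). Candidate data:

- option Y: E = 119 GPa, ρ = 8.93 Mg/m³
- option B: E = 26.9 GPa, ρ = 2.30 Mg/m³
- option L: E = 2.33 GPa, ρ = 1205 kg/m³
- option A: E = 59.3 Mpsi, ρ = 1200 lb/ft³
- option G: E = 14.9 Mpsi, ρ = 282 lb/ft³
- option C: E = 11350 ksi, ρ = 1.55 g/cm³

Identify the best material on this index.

In SI units:
  option Y: E = 119.0 GPa, ρ = 8930 kg/m³
  option B: E = 26.90 GPa, ρ = 2300 kg/m³
  option L: E = 2.330 GPa, ρ = 1205 kg/m³
  option A: E = 408.9 GPa, ρ = 19220 kg/m³
  option G: E = 102.7 GPa, ρ = 4517 kg/m³
  option C: E = 78.26 GPa, ρ = 1550 kg/m³
  option C: M = 2.76×10⁻³
  option B: M = 1.30×10⁻³
  option L: M = 1.10×10⁻³
  option G: M = 1.04×10⁻³
  option Y: M = 0.551×10⁻³
  option A: M = 0.386×10⁻³
Option C ranks first.

option C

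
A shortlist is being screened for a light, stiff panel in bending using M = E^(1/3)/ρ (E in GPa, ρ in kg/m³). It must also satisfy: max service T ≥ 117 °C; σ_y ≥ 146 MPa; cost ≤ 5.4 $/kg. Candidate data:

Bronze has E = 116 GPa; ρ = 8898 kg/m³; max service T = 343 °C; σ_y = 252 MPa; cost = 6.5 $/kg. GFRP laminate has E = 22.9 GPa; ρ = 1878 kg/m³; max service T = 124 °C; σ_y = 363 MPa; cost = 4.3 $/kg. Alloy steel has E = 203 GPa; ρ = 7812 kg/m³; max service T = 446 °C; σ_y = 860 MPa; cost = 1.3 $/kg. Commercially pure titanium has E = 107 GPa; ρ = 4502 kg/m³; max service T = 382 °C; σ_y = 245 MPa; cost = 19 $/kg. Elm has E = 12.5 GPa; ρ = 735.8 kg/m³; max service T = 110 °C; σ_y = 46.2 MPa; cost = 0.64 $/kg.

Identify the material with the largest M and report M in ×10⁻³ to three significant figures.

Screen on constraints: max service T ≥ 117 °C; σ_y ≥ 146 MPa; cost ≤ 5.4 $/kg. Survivors: GFRP laminate, alloy steel.
Per-candidate index values:
  GFRP laminate: M = 1.51×10⁻³
  alloy steel: M = 0.752×10⁻³
The maximum is for GFRP laminate.

GFRP laminate, M = 1.51×10⁻³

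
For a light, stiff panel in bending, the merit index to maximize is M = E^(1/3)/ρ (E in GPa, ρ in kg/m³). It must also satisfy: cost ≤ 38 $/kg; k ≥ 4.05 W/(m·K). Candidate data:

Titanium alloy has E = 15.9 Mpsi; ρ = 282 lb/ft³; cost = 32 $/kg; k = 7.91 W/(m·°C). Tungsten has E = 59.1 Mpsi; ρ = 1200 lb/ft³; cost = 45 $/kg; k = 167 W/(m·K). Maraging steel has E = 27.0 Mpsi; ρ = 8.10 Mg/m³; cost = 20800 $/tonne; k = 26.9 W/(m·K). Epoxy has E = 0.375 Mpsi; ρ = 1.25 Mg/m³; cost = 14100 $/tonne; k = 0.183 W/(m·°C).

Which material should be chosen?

Screen on constraints: cost ≤ 38 $/kg; k ≥ 4.05 W/(m·K). Survivors: titanium alloy, maraging steel.
In SI units:
  titanium alloy: E = 109.6 GPa, ρ = 4517 kg/m³
  maraging steel: E = 186.2 GPa, ρ = 8100 kg/m³
  titanium alloy: M = 1.06×10⁻³
  maraging steel: M = 0.705×10⁻³
Titanium alloy has the largest M.

titanium alloy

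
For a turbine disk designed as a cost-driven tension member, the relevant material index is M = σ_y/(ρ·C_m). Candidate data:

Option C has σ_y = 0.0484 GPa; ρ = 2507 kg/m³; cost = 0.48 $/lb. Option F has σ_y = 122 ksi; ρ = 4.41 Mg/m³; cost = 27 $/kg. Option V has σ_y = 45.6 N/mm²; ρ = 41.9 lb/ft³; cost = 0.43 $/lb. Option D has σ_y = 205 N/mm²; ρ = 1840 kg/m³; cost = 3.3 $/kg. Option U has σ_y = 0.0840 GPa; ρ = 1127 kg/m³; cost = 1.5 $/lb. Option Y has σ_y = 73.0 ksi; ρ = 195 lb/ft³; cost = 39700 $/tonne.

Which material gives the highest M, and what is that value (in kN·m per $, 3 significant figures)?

option V, M = 71.7 kN·m per $

Convert each candidate to consistent units, then evaluate M:
  option C: σ_y = 48.40 MPa, ρ = 2507 kg/m³, cost = 1.058 $/kg
  option F: σ_y = 841.2 MPa, ρ = 4410 kg/m³, cost = 27.00 $/kg
  option V: σ_y = 45.60 MPa, ρ = 671.2 kg/m³, cost = 0.9480 $/kg
  option D: σ_y = 205.0 MPa, ρ = 1840 kg/m³, cost = 3.300 $/kg
  option U: σ_y = 84.00 MPa, ρ = 1127 kg/m³, cost = 3.307 $/kg
  option Y: σ_y = 503.3 MPa, ρ = 3124 kg/m³, cost = 39.70 $/kg
  option V: M = 71.7 kN·m per $
  option D: M = 33.8 kN·m per $
  option U: M = 22.5 kN·m per $
  option C: M = 18.2 kN·m per $
  option F: M = 7.06 kN·m per $
  option Y: M = 4.06 kN·m per $
Option V has the largest M.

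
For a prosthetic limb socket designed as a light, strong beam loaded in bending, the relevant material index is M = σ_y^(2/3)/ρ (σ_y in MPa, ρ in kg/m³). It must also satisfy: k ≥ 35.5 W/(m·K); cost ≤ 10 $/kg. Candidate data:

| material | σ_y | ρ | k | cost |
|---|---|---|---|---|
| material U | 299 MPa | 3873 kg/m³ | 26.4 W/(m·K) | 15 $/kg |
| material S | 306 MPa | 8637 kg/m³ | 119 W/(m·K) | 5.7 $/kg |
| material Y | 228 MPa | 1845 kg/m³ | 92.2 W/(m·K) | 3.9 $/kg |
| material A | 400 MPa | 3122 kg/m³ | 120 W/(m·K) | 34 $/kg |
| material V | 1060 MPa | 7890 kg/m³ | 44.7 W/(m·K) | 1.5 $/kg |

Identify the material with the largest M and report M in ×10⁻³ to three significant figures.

Screen on constraints: k ≥ 35.5 W/(m·K); cost ≤ 10 $/kg. Survivors: material S, material Y, material V.
Per-candidate index values:
  material Y: M = 20.2×10⁻³
  material V: M = 13.2×10⁻³
  material S: M = 5.26×10⁻³
The maximum is for material Y.

material Y, M = 20.2×10⁻³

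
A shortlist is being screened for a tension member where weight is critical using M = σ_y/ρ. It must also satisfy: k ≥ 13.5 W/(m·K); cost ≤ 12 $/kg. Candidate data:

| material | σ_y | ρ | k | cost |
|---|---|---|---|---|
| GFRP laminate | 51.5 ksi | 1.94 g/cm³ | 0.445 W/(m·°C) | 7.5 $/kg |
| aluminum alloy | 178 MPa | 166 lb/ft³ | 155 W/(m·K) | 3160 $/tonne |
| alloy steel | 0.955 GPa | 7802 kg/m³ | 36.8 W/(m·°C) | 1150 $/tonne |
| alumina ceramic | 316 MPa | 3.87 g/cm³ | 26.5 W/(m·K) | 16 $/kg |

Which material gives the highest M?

Screen on constraints: k ≥ 13.5 W/(m·K); cost ≤ 12 $/kg. Survivors: aluminum alloy, alloy steel.
Normalizing units and computing the index:
  aluminum alloy: σ_y = 178.0 MPa, ρ = 2659 kg/m³
  alloy steel: σ_y = 955.0 MPa, ρ = 7802 kg/m³
  alloy steel: M = 122 kN·m/kg
  aluminum alloy: M = 66.9 kN·m/kg
Alloy steel has the largest M.

alloy steel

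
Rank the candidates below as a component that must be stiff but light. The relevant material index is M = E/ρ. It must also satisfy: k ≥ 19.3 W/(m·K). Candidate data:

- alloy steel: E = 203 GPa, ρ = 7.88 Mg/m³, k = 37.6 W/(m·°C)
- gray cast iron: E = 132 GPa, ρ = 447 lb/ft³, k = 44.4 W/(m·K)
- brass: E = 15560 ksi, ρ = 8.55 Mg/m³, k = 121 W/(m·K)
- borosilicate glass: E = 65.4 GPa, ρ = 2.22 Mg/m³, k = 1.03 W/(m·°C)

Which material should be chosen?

Screen on constraints: k ≥ 19.3 W/(m·K). Survivors: alloy steel, gray cast iron, brass.
Putting every candidate on a common basis:
  alloy steel: E = 203.0 GPa, ρ = 7880 kg/m³
  gray cast iron: E = 132.0 GPa, ρ = 7160 kg/m³
  brass: E = 107.3 GPa, ρ = 8550 kg/m³
  alloy steel: M = 25.8 MN·m/kg
  gray cast iron: M = 18.4 MN·m/kg
  brass: M = 12.5 MN·m/kg
Highest index: alloy steel.

alloy steel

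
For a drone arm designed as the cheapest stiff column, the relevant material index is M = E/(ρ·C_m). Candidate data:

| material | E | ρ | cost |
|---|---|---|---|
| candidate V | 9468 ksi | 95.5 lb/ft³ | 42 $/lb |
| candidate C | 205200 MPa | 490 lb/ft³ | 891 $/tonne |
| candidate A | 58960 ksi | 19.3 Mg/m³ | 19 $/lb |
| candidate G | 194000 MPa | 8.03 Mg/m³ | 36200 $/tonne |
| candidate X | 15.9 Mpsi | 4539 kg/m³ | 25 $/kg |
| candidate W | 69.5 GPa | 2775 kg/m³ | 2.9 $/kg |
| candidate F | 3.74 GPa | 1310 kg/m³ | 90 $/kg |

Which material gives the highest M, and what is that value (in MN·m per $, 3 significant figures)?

Convert each candidate to consistent units, then evaluate M:
  candidate V: E = 65.28 GPa, ρ = 1530 kg/m³, cost = 92.59 $/kg
  candidate C: E = 205.2 GPa, ρ = 7849 kg/m³, cost = 0.8910 $/kg
  candidate A: E = 406.5 GPa, ρ = 19300 kg/m³, cost = 41.89 $/kg
  candidate G: E = 194.0 GPa, ρ = 8030 kg/m³, cost = 36.20 $/kg
  candidate X: E = 109.6 GPa, ρ = 4539 kg/m³, cost = 25.00 $/kg
  candidate W: E = 69.50 GPa, ρ = 2775 kg/m³, cost = 2.900 $/kg
  candidate F: E = 3.740 GPa, ρ = 1310 kg/m³, cost = 90.00 $/kg
  candidate C: M = 29.3 MN·m per $
  candidate W: M = 8.64 MN·m per $
  candidate X: M = 0.966 MN·m per $
  candidate G: M = 0.667 MN·m per $
  candidate A: M = 0.503 MN·m per $
  candidate V: M = 0.461 MN·m per $
  candidate F: M = 0.0317 MN·m per $
The maximum is for candidate C.

candidate C, M = 29.3 MN·m per $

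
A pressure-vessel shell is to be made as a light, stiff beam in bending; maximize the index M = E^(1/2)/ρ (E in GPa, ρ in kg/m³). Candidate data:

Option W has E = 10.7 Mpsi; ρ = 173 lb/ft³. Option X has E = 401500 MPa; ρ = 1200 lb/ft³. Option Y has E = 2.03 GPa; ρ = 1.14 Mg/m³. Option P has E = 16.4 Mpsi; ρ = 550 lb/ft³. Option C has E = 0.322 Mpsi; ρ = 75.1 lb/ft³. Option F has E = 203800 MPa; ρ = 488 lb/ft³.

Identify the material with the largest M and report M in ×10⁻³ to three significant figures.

Putting every candidate on a common basis:
  option W: E = 73.77 GPa, ρ = 2771 kg/m³
  option X: E = 401.5 GPa, ρ = 19220 kg/m³
  option Y: E = 2.030 GPa, ρ = 1140 kg/m³
  option P: E = 113.1 GPa, ρ = 8810 kg/m³
  option C: E = 2.220 GPa, ρ = 1203 kg/m³
  option F: E = 203.8 GPa, ρ = 7817 kg/m³
  option W: M = 3.10×10⁻³
  option F: M = 1.83×10⁻³
  option Y: M = 1.25×10⁻³
  option C: M = 1.24×10⁻³
  option P: M = 1.21×10⁻³
  option X: M = 1.04×10⁻³
Highest index: option W.

option W, M = 3.10×10⁻³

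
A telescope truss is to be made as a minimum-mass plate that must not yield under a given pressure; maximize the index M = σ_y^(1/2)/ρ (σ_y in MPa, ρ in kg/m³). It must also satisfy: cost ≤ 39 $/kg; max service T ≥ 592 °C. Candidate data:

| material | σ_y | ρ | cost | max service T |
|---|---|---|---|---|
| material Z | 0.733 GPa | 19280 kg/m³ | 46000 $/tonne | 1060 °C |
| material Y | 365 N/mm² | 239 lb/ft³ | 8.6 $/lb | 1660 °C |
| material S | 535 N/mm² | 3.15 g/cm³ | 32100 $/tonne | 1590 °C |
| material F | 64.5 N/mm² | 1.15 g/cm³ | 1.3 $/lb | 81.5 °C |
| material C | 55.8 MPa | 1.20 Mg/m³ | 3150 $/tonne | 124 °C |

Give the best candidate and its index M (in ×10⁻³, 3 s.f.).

material S, M = 7.34×10⁻³

Screen on constraints: cost ≤ 39 $/kg; max service T ≥ 592 °C. Survivors: material Y, material S.
After converting to SI:
  material Y: σ_y = 365.0 MPa, ρ = 3828 kg/m³
  material S: σ_y = 535.0 MPa, ρ = 3150 kg/m³
  material S: M = 7.34×10⁻³
  material Y: M = 4.99×10⁻³
Material S ranks first.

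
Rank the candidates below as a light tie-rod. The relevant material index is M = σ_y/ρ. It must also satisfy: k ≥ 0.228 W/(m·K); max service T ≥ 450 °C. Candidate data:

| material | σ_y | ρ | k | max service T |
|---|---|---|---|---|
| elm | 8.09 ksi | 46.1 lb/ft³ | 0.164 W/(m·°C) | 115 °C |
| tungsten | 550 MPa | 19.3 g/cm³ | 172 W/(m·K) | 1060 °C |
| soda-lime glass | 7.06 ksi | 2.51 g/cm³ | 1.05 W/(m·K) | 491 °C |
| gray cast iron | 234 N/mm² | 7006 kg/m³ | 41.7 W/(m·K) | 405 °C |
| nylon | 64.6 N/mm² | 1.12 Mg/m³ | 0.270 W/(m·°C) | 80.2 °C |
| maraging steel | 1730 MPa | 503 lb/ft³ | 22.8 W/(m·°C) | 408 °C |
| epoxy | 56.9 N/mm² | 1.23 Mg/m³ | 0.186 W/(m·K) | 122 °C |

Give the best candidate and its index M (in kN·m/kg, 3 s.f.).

Screen on constraints: k ≥ 0.228 W/(m·K); max service T ≥ 450 °C. Survivors: tungsten, soda-lime glass.
Normalizing units and computing the index:
  tungsten: σ_y = 550.0 MPa, ρ = 19300 kg/m³
  soda-lime glass: σ_y = 48.68 MPa, ρ = 2510 kg/m³
  tungsten: M = 28.5 kN·m/kg
  soda-lime glass: M = 19.4 kN·m/kg
Tungsten has the largest M.

tungsten, M = 28.5 kN·m/kg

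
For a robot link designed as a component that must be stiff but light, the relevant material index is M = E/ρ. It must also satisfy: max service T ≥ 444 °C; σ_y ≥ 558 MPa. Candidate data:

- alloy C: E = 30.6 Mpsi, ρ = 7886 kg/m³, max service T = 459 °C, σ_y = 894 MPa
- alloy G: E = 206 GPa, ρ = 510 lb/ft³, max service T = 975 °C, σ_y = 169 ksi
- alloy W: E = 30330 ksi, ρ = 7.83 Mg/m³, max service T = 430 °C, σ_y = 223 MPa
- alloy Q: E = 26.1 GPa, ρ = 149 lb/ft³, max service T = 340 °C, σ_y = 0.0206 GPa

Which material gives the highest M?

alloy C

Screen on constraints: max service T ≥ 444 °C; σ_y ≥ 558 MPa. Survivors: alloy C, alloy G.
Convert each candidate to consistent units, then evaluate M:
  alloy C: E = 211.0 GPa, ρ = 7886 kg/m³
  alloy G: E = 206.0 GPa, ρ = 8169 kg/m³
  alloy C: M = 26.8 MN·m/kg
  alloy G: M = 25.2 MN·m/kg
The maximum is for alloy C.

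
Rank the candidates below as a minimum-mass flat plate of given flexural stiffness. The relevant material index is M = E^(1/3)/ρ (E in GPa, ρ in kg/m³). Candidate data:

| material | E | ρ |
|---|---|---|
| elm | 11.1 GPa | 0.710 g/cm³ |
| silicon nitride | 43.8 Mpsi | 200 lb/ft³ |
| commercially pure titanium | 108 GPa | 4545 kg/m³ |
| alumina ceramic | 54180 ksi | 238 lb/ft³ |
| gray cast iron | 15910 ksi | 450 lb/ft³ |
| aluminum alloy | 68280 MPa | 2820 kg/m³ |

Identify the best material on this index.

elm

Putting every candidate on a common basis:
  elm: E = 11.10 GPa, ρ = 710.0 kg/m³
  silicon nitride: E = 302.0 GPa, ρ = 3204 kg/m³
  commercially pure titanium: E = 108.0 GPa, ρ = 4545 kg/m³
  alumina ceramic: E = 373.6 GPa, ρ = 3812 kg/m³
  gray cast iron: E = 109.7 GPa, ρ = 7208 kg/m³
  aluminum alloy: E = 68.28 GPa, ρ = 2820 kg/m³
  elm: M = 3.14×10⁻³
  silicon nitride: M = 2.09×10⁻³
  alumina ceramic: M = 1.89×10⁻³
  aluminum alloy: M = 1.45×10⁻³
  commercially pure titanium: M = 1.05×10⁻³
  gray cast iron: M = 0.664×10⁻³
Elm has the largest M.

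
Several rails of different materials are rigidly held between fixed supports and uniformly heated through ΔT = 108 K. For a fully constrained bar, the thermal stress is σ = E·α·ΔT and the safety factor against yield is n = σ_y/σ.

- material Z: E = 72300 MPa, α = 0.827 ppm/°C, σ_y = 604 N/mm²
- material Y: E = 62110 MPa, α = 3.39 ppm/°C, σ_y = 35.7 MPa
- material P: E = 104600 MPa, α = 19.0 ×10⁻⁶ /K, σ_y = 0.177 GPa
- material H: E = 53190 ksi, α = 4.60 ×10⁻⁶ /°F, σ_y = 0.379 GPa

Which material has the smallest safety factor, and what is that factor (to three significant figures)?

In consistent units (E in GPa, α in ×10⁻⁶/K, σ_y in MPa):
  material Z: E = 72.30, α = 0.827, σ_y = 604.0 → σ = 6.46 MPa, n = 93.5
  material Y: E = 62.11, α = 3.39, σ_y = 35.70 → σ = 22.7 MPa, n = 1.57
  material P: E = 104.6, α = 19.0, σ_y = 177.0 → σ = 215 MPa, n = 0.825
  material H: E = 366.7, α = 8.28, σ_y = 379.0 → σ = 328 MPa, n = 1.16
Material P has the lowest safety factor, n = 0.825.

material P, n = 0.825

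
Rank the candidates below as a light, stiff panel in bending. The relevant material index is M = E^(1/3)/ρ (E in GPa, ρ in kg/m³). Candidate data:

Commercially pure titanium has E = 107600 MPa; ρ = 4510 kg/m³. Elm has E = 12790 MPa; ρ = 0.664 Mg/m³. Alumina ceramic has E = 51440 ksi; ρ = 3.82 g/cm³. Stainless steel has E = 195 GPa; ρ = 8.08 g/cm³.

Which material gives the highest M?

elm

Convert each candidate to consistent units, then evaluate M:
  commercially pure titanium: E = 107.6 GPa, ρ = 4510 kg/m³
  elm: E = 12.79 GPa, ρ = 664.0 kg/m³
  alumina ceramic: E = 354.7 GPa, ρ = 3820 kg/m³
  stainless steel: E = 195.0 GPa, ρ = 8080 kg/m³
  elm: M = 3.52×10⁻³
  alumina ceramic: M = 1.85×10⁻³
  commercially pure titanium: M = 1.05×10⁻³
  stainless steel: M = 0.718×10⁻³
The maximum is for elm.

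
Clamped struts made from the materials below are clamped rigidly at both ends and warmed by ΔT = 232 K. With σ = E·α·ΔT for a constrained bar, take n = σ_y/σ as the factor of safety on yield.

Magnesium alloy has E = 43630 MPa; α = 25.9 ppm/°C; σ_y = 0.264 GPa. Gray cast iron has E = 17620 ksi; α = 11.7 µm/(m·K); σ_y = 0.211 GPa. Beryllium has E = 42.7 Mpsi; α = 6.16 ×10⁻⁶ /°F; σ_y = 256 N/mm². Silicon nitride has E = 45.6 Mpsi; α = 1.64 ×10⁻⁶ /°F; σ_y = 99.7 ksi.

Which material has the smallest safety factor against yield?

beryllium

Per material, after unit conversion:
  magnesium alloy: E = 43.63, α = 25.9, σ_y = 264.0 → σ = 262 MPa, n = 1.01
  gray cast iron: E = 121.5, α = 11.7, σ_y = 211.0 → σ = 330 MPa, n = 0.640
  beryllium: E = 294.4, α = 11.1, σ_y = 256.0 → σ = 757 MPa, n = 0.338
  silicon nitride: E = 314.4, α = 2.95, σ_y = 687.4 → σ = 215 MPa, n = 3.19
Beryllium has the lowest safety factor, n = 0.338.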